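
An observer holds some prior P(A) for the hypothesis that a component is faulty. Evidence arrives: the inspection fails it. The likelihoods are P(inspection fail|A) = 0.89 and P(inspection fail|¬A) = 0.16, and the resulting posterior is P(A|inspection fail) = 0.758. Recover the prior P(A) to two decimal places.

P(A) = 0.36

In odds form, posterior odds = prior odds × likelihood ratio, so prior odds = posterior odds ÷ LR.
Posterior odds = 0.758/(1−0.758) = 3.1322. LR = 0.89/0.16 = 5.5625.
Prior odds = 3.1322/5.5625 = 0.5631, so P(A) = 0.5631/(1+0.5631) ≈ 0.36.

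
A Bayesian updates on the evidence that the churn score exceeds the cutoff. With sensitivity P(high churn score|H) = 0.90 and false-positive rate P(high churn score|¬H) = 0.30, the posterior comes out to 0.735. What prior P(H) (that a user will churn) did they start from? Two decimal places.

Bayes' rule in odds form gives O(H|E) = O(H)·[P(E|H)/P(E|¬H)], hence O(H) = O(H|E)/LR.
Posterior odds = 0.735/(1−0.735) = 2.7736. LR = 0.90/0.30 = 3.0000.
Prior odds = 2.7736/3.0000 = 0.9245, so P(H) = 0.9245/(1+0.9245) ≈ 0.48.

P(H) = 0.48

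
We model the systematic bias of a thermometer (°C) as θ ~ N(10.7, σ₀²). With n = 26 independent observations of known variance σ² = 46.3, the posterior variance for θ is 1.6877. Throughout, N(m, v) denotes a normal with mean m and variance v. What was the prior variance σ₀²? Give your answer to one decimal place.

Posterior precision equals prior precision plus data precision: 1/σ_n² = 1/σ₀² + n/σ².
So 1/σ₀² = 1/1.6877 − 26/46.3 = 0.592522 − 0.561555 = 0.030967.
Hence σ₀² = 1/0.030967 ≈ 32.3.

σ₀² = 32.3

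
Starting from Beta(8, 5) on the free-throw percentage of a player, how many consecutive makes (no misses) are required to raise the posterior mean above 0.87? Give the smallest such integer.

After k makes and 0 misses the posterior is Beta(8+k, 5), with mean (8+k)/(8+5+k).
Set (8+k)/(13+k) > 0.87 and solve: k > (0.87·13 − 8)/(1 − 0.87) = 25.462.
The smallest integer exceeding 25.462 is 26.

k = 26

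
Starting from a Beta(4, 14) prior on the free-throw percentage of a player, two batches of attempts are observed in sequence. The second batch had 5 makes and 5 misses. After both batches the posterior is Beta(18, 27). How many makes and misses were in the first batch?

Sequential conjugate updates are equivalent to a single update on the pooled data, so total successes = posterior α − prior α and total failures = posterior β − prior β.
Total across both batches: 18−4=14 makes, 27−14=13 misses.
Subtract the second batch: 14−5=9 makes and 13−5=8 misses.

9 makes and 8 misses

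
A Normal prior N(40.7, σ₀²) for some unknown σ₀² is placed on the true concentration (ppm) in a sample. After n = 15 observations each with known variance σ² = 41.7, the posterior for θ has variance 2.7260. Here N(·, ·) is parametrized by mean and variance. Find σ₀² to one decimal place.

σ₀² = 140.3

Posterior precision equals prior precision plus data precision: 1/σ_n² = 1/σ₀² + n/σ².
So 1/σ₀² = 1/2.7260 − 15/41.7 = 0.366838 − 0.359712 = 0.007126.
Hence σ₀² = 1/0.007126 ≈ 140.3.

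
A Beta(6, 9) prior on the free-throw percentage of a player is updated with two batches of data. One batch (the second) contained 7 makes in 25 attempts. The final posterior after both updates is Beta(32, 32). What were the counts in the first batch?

Because Beta–binomial updating is additive in the counts, the combined data contributed (α_post−α_prior, β_post−β_prior) successes and failures.
Total across both batches: 32−6=26 makes, 32−9=23 misses.
Subtract the second batch: 26−7=19 makes and 23−18=5 misses.

19 makes and 5 misses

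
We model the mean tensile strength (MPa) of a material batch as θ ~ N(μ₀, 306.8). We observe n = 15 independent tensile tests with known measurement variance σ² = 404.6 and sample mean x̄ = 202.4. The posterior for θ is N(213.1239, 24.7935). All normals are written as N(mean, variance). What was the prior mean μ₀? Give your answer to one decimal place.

The posterior mean is a precision-weighted average: μ_n = (τ₀μ₀ + τ_data·x̄)/(τ₀+τ_data), with τ₀=1/σ₀² and τ_data=n/σ².
Here τ₀ = 1/306.8 = 0.003259 and τ_data = 15/404.6 = 0.037074, so τ_n = 0.040333.
Rearranging for μ₀: μ₀ = (μ_n·τ_n − τ_data·x̄)/τ₀ = (213.1239·0.040333 − 0.037074·202.4) / 0.003259 = 1.092149/0.003259 ≈ 335.1.

μ₀ = 335.1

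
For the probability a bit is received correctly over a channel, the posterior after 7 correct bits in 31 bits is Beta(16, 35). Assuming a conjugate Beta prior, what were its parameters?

Beta is conjugate to the binomial likelihood: posterior = Beta(a+s, b+f).
So a = 16 − 7 = 9 and b = 35 − 24 = 11.

Beta(9, 11)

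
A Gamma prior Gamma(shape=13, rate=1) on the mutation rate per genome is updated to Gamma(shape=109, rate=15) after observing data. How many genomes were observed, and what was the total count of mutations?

n = 14 genomes with total 96 mutations

A Gamma(α, β) prior (rate parametrization) on a Poisson rate with n observations summing to S gives posterior Gamma(α+S, β+n).
Matching: Σxᵢ = 109 − 13 = 96 and n = 15 − 1 = 14.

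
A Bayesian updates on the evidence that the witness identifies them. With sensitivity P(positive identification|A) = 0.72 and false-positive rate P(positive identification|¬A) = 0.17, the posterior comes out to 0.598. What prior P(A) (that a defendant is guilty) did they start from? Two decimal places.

Bayes' rule in odds form gives O(A|E) = O(A)·[P(E|A)/P(E|¬A)], hence O(A) = O(A|E)/LR.
Posterior odds = 0.598/(1−0.598) = 1.4876. LR = 0.72/0.17 = 4.2353.
Prior odds = 1.4876/4.2353 = 0.3512, so P(A) = 0.3512/(1+0.3512) ≈ 0.26.

P(A) = 0.26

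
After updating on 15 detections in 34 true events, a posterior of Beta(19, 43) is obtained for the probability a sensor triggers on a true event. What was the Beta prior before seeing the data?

Beta(4, 24)

Beta is conjugate to the binomial likelihood: posterior = Beta(a+s, b+f).
Subtract the data counts: 19−15=4, 43−19=24.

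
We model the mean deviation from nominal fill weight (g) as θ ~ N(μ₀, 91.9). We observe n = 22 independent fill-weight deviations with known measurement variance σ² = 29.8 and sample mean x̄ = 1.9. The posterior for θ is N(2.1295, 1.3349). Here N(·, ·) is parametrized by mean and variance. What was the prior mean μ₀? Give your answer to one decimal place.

μ₀ = 17.7

With known observation variance, the Normal–Normal posterior has precision τ_n = τ₀ + n/σ² and mean μ_n = (τ₀μ₀ + (n/σ²)x̄)/τ_n.
Here τ₀ = 1/91.9 = 0.010881 and τ_data = 22/29.8 = 0.738255, so τ_n = 0.749136.
Rearranging for μ₀: μ₀ = (μ_n·τ_n − τ_data·x̄)/τ₀ = (2.1295·0.749136 − 0.738255·1.9) / 0.010881 = 0.192601/0.010881 ≈ 17.7.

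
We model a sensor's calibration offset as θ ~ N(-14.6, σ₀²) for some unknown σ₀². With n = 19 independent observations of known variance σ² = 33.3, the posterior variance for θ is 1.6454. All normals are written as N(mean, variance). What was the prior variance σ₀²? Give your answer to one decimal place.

Posterior precision equals prior precision plus data precision: 1/σ_n² = 1/σ₀² + n/σ².
So 1/σ₀² = 1/1.6454 − 19/33.3 = 0.607755 − 0.570571 = 0.037184.
Hence σ₀² = 1/0.037184 ≈ 26.9.

σ₀² = 26.9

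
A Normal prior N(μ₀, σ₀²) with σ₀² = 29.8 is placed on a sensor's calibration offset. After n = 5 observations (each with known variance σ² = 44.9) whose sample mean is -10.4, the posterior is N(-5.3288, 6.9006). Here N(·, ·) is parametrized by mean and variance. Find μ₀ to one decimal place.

With known observation variance, the Normal–Normal posterior has precision τ_n = τ₀ + n/σ² and mean μ_n = (τ₀μ₀ + (n/σ²)x̄)/τ_n.
Here τ₀ = 1/29.8 = 0.033557 and τ_data = 5/44.9 = 0.111359, so τ_n = 0.144916.
Rearranging for μ₀: μ₀ = (μ_n·τ_n − τ_data·x̄)/τ₀ = (-5.3288·0.144916 − 0.111359·-10.4) / 0.033557 = 0.385905/0.033557 ≈ 11.5.

μ₀ = 11.5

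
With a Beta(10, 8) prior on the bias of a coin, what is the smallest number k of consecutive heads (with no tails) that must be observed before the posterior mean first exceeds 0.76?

After k heads and 0 tails the posterior is Beta(10+k, 8), with mean (10+k)/(10+8+k).
Set (10+k)/(18+k) > 0.76 and solve: k > (0.76·18 − 10)/(1 − 0.76) = 15.333.
The smallest integer exceeding 15.333 is 16.

k = 16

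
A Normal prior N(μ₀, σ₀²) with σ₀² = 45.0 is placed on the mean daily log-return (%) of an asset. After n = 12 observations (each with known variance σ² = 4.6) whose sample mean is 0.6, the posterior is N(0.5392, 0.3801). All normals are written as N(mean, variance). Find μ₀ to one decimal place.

μ₀ = -6.6

The posterior mean is a precision-weighted average: μ_n = (τ₀μ₀ + τ_data·x̄)/(τ₀+τ_data), with τ₀=1/σ₀² and τ_data=n/σ².
Here τ₀ = 1/45.0 = 0.022222 and τ_data = 12/4.6 = 2.608696, so τ_n = 2.630918.
Rearranging for μ₀: μ₀ = (μ_n·τ_n − τ_data·x̄)/τ₀ = (0.5392·2.630918 − 2.608696·0.6) / 0.022222 = -0.146627/0.022222 ≈ -6.6.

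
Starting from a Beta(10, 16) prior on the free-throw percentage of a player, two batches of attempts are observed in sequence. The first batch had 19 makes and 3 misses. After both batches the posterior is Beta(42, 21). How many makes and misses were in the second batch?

Sequential conjugate updates are equivalent to a single update on the pooled data, so total successes = posterior α − prior α and total failures = posterior β − prior β.
Total across both batches: 42−10=32 makes, 21−16=5 misses.
Subtract the first batch: 32−19=13 makes and 5−3=2 misses.

13 makes and 2 misses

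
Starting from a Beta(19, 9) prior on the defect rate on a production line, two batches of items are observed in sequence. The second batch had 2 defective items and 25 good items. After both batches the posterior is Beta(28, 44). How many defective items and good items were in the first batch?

Sequential conjugate updates are equivalent to a single update on the pooled data, so total successes = posterior α − prior α and total failures = posterior β − prior β.
Total across both batches: 28−19=9 defective items, 44−9=35 good items.
Subtract the second batch: 9−2=7 defective items and 35−25=10 good items.

7 defective items and 10 good items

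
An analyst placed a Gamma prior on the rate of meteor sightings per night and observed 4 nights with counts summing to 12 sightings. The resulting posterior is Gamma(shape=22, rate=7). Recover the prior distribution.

A Gamma(α, β) prior (rate parametrization) on a Poisson rate with n observations summing to S gives posterior Gamma(α+S, β+n).
So α = 22 − 12 = 10 and β = 7 − 4 = 3.

Gamma(shape=10, rate=3)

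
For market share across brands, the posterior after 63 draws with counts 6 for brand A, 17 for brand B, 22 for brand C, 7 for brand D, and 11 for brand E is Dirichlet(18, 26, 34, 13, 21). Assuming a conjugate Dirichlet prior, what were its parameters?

For a Dirichlet(α) prior with multinomial counts c, the posterior is Dirichlet(α + c) componentwise.
Subtract each count from the matching posterior parameter: 18−6=12, 26−17=9, 34−22=12, 13−7=6, 21−11=10.

Dirichlet(12, 9, 12, 6, 10)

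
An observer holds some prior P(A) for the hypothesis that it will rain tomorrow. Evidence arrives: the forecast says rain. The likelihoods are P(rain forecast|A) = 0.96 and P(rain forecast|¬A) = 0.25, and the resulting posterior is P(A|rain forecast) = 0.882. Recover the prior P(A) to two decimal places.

Bayes' rule in odds form gives O(A|E) = O(A)·[P(E|A)/P(E|¬A)], hence O(A) = O(A|E)/LR.
Posterior odds = 0.882/(1−0.882) = 7.4746. LR = 0.96/0.25 = 3.8400.
Prior odds = 7.4746/3.8400 = 1.9465, so P(A) = 1.9465/(1+1.9465) ≈ 0.66.

P(A) = 0.66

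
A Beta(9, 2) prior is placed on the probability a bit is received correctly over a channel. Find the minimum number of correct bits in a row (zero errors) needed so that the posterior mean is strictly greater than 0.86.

k = 4

After k correct bits and 0 errors the posterior is Beta(9+k, 2), with mean (9+k)/(9+2+k).
Set (9+k)/(11+k) > 0.86 and solve: k > (0.86·11 − 9)/(1 − 0.86) = 3.286.
The smallest integer exceeding 3.286 is 4.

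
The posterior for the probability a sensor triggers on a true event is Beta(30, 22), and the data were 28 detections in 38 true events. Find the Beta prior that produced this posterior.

Beta(2, 12)

Under Beta–binomial conjugacy the posterior parameters are (a+s, b+f).
Subtract the data counts: 30−28=2, 22−10=12.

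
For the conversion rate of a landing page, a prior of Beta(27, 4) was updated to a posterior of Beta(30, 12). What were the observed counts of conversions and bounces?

Beta is conjugate to the binomial likelihood: posterior = Beta(a+s, b+f).
So s = 30 − 27 = 3 and f = 12 − 4 = 8.

3 conversions and 8 bounces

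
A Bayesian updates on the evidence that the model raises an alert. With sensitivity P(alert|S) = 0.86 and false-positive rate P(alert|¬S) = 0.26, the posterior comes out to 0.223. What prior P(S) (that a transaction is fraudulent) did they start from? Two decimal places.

In odds form, posterior odds = prior odds × likelihood ratio, so prior odds = posterior odds ÷ LR.
Posterior odds = 0.223/(1−0.223) = 0.2870. LR = 0.86/0.26 = 3.3077.
Prior odds = 0.2870/3.3077 = 0.0868, so P(S) = 0.0868/(1+0.0868) ≈ 0.08.

P(S) = 0.08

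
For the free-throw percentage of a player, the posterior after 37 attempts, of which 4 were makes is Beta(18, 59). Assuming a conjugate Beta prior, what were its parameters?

Under Beta–binomial conjugacy the posterior parameters are (α+s, β+f).
So α = 18 − 4 = 14 and β = 59 − 33 = 26.

Beta(14, 26)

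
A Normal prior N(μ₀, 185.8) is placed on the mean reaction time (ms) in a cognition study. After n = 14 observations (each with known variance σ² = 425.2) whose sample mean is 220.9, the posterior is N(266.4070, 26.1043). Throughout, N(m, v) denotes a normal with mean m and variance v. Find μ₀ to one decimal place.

μ₀ = 544.8

With known observation variance, the Normal–Normal posterior has precision τ_n = τ₀ + n/σ² and mean μ_n = (τ₀μ₀ + (n/σ²)x̄)/τ_n.
Here τ₀ = 1/185.8 = 0.005382 and τ_data = 14/425.2 = 0.032926, so τ_n = 0.038308.
Rearranging for μ₀: μ₀ = (μ_n·τ_n − τ_data·x̄)/τ₀ = (266.4070·0.038308 − 0.032926·220.9) / 0.005382 = 2.932166/0.005382 ≈ 544.8.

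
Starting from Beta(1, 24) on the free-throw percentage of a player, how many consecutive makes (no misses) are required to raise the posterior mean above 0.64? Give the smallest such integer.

After k makes and 0 misses the posterior is Beta(1+k, 24), with mean (1+k)/(1+24+k).
Set (1+k)/(25+k) > 0.64 and solve: k > (0.64·25 − 1)/(1 − 0.64) = 41.667.
The smallest integer exceeding 41.667 is 42.

k = 42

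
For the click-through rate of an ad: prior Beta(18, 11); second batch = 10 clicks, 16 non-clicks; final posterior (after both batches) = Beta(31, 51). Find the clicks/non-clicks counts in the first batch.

3 clicks and 24 non-clicks

Sequential conjugate updates are equivalent to a single update on the pooled data, so total successes = posterior α − prior α and total failures = posterior β − prior β.
Total across both batches: 31−18=13 clicks, 51−11=40 non-clicks.
Subtract the second batch: 13−10=3 clicks and 40−16=24 non-clicks.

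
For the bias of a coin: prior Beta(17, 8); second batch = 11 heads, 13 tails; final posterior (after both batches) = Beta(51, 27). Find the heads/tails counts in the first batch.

Sequential conjugate updates are equivalent to a single update on the pooled data, so total successes = posterior α − prior α and total failures = posterior β − prior β.
Total across both batches: 51−17=34 heads, 27−8=19 tails.
Subtract the second batch: 34−11=23 heads and 19−13=6 tails.

23 heads and 6 tails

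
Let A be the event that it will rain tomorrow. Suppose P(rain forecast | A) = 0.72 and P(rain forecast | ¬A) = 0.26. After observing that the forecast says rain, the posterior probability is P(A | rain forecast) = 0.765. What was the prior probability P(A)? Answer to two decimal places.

P(A) = 0.54

In odds form, posterior odds = prior odds × likelihood ratio, so prior odds = posterior odds ÷ LR.
Posterior odds = 0.765/(1−0.765) = 3.2553. LR = 0.72/0.26 = 2.7692.
Prior odds = 3.2553/2.7692 = 1.1755, so P(A) = 1.1755/(1+1.1755) ≈ 0.54.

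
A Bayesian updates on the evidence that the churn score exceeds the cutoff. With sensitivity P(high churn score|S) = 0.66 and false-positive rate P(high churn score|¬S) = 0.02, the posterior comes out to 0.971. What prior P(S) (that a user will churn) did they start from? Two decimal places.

Bayes' rule in odds form gives O(S|E) = O(S)·[P(E|S)/P(E|¬S)], hence O(S) = O(S|E)/LR.
Posterior odds = 0.971/(1−0.971) = 33.4828. LR = 0.66/0.02 = 33.0000.
Prior odds = 33.4828/33.0000 = 1.0146, so P(S) = 1.0146/(1+1.0146) ≈ 0.50.

P(S) = 0.50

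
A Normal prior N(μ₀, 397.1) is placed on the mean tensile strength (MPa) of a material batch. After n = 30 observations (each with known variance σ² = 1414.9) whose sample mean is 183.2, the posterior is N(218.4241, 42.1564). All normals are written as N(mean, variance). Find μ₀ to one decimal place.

μ₀ = 515.0

The posterior mean is a precision-weighted average: μ_n = (τ₀μ₀ + τ_data·x̄)/(τ₀+τ_data), with τ₀=1/σ₀² and τ_data=n/σ².
Here τ₀ = 1/397.1 = 0.002518 and τ_data = 30/1414.9 = 0.021203, so τ_n = 0.023721.
Rearranging for μ₀: μ₀ = (μ_n·τ_n − τ_data·x̄)/τ₀ = (218.4241·0.023721 − 0.021203·183.2) / 0.002518 = 1.296848/0.002518 ≈ 515.0.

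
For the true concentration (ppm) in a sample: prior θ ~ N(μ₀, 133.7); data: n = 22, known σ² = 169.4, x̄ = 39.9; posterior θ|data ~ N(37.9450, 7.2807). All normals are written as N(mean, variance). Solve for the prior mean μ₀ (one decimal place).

With known observation variance, the Normal–Normal posterior has precision τ_n = τ₀ + n/σ² and mean μ_n = (τ₀μ₀ + (n/σ²)x̄)/τ_n.
Here τ₀ = 1/133.7 = 0.007479 and τ_data = 22/169.4 = 0.129870, so τ_n = 0.137349.
Rearranging for μ₀: μ₀ = (μ_n·τ_n − τ_data·x̄)/τ₀ = (37.9450·0.137349 − 0.129870·39.9) / 0.007479 = 0.029895/0.007479 ≈ 4.0.

μ₀ = 4.0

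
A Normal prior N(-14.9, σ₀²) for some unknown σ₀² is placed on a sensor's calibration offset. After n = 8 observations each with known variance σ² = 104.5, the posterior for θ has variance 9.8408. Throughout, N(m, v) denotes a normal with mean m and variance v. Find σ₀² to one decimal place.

σ₀² = 39.9

For the Normal–Normal model with known σ², precisions add: τ_n = τ₀ + n/σ².
So 1/σ₀² = 1/9.8408 − 8/104.5 = 0.101618 − 0.076555 = 0.025063.
Hence σ₀² = 1/0.025063 ≈ 39.9.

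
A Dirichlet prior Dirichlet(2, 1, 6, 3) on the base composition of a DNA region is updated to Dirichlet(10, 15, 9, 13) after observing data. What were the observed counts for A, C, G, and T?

counts (8, 14, 3, 10)

For a Dirichlet(α) prior with multinomial counts c, the posterior is Dirichlet(α + c) componentwise.
Counts are posterior − prior componentwise: 10−2=8, 15−1=14, 9−6=3, 13−3=10.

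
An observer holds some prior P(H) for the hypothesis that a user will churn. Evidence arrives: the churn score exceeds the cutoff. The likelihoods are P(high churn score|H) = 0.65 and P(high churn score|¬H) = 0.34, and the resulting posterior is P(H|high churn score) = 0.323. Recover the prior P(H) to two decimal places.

Bayes' rule in odds form gives O(H|E) = O(H)·[P(E|H)/P(E|¬H)], hence O(H) = O(H|E)/LR.
Posterior odds = 0.323/(1−0.323) = 0.4771. LR = 0.65/0.34 = 1.9118.
Prior odds = 0.4771/1.9118 = 0.2496, so P(H) = 0.2496/(1+0.2496) ≈ 0.20.

P(H) = 0.20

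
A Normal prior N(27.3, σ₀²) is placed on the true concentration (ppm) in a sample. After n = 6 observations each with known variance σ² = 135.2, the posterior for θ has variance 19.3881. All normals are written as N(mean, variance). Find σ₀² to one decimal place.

Posterior precision equals prior precision plus data precision: 1/σ_n² = 1/σ₀² + n/σ².
So 1/σ₀² = 1/19.3881 − 6/135.2 = 0.051578 − 0.044379 = 0.007199.
Hence σ₀² = 1/0.007199 ≈ 138.9.

σ₀² = 138.9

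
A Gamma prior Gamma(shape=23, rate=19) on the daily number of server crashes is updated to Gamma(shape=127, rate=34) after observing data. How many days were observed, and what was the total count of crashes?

n = 15 days with total 104 crashes

A Gamma(α, β) prior (rate parametrization) on a Poisson rate with n observations summing to S gives posterior Gamma(α+S, β+n).
Matching: Σxᵢ = 127 − 23 = 104 and n = 34 − 19 = 15.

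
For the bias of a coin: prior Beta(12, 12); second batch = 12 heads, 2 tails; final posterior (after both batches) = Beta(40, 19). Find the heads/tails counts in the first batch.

16 heads and 5 tails

Because Beta–binomial updating is additive in the counts, the combined data contributed (α_post−α_prior, β_post−β_prior) successes and failures.
Total across both batches: 40−12=28 heads, 19−12=7 tails.
Subtract the second batch: 28−12=16 heads and 7−2=5 tails.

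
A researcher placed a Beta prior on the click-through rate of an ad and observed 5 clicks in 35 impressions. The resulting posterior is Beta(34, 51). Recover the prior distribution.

Beta(29, 21)

Under Beta–binomial conjugacy the posterior parameters are (α+s, β+f).
So α = 34 − 5 = 29 and β = 51 − 30 = 21.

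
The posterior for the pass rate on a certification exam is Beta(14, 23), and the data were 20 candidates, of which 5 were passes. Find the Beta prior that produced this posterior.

Beta(9, 8)

Beta is conjugate to the binomial likelihood: posterior = Beta(α+s, β+f).
Subtract the data counts: 14−5=9, 23−15=8.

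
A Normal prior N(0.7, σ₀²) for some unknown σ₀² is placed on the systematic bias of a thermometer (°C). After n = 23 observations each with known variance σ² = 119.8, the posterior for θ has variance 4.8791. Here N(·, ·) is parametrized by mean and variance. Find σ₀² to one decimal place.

For the Normal–Normal model with known σ², precisions add: τ_n = τ₀ + n/σ².
So 1/σ₀² = 1/4.8791 − 23/119.8 = 0.204956 − 0.191987 = 0.012969.
Hence σ₀² = 1/0.012969 ≈ 77.1.

σ₀² = 77.1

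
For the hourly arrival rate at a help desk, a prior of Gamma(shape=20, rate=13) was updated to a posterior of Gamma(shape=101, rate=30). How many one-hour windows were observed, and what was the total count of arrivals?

n = 17 one-hour windows with total 81 arrivals

A Gamma(α, β) prior (rate parametrization) on a Poisson rate with n observations summing to S gives posterior Gamma(α+S, β+n).
Matching: Σxᵢ = 101 − 20 = 81 and n = 30 − 13 = 17.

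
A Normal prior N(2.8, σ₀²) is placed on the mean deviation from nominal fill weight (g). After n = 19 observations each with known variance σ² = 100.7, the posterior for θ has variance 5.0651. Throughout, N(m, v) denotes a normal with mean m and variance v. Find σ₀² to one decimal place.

Posterior precision equals prior precision plus data precision: 1/σ_n² = 1/σ₀² + n/σ².
So 1/σ₀² = 1/5.0651 − 19/100.7 = 0.197429 − 0.188679 = 0.008750.
Hence σ₀² = 1/0.008750 ≈ 114.3.

σ₀² = 114.3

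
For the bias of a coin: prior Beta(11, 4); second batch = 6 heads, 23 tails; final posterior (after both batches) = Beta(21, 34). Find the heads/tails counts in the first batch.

4 heads and 7 tails

Sequential conjugate updates are equivalent to a single update on the pooled data, so total successes = posterior α − prior α and total failures = posterior β − prior β.
Total across both batches: 21−11=10 heads, 34−4=30 tails.
Subtract the second batch: 10−6=4 heads and 30−23=7 tails.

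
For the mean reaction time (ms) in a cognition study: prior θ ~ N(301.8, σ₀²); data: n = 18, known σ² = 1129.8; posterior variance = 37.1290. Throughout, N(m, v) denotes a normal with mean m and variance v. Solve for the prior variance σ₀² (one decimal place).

σ₀² = 90.9

Posterior precision equals prior precision plus data precision: 1/σ_n² = 1/σ₀² + n/σ².
So 1/σ₀² = 1/37.1290 − 18/1129.8 = 0.026933 − 0.015932 = 0.011001.
Hence σ₀² = 1/0.011001 ≈ 90.9.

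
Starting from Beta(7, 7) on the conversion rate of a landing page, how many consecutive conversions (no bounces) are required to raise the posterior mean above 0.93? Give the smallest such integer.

After k conversions and 0 bounces the posterior is Beta(7+k, 7), with mean (7+k)/(7+7+k).
Set (7+k)/(14+k) > 0.93 and solve: k > (0.93·14 − 7)/(1 − 0.93) = 86.000.
The smallest integer exceeding 86.000 is 87, and checking k=87: (94)/(101) = 0.9307 > 0.93.

k = 87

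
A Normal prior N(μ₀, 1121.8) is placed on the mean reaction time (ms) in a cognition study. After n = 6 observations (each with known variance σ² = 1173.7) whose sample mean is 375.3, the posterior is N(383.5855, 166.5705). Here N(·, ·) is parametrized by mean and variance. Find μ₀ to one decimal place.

μ₀ = 431.1

With known observation variance, the Normal–Normal posterior has precision τ_n = τ₀ + n/σ² and mean μ_n = (τ₀μ₀ + (n/σ²)x̄)/τ_n.
Here τ₀ = 1/1121.8 = 0.000891 and τ_data = 6/1173.7 = 0.005112, so τ_n = 0.006003.
Rearranging for μ₀: μ₀ = (μ_n·τ_n − τ_data·x̄)/τ₀ = (383.5855·0.006003 − 0.005112·375.3) / 0.000891 = 0.384130/0.000891 ≈ 431.1.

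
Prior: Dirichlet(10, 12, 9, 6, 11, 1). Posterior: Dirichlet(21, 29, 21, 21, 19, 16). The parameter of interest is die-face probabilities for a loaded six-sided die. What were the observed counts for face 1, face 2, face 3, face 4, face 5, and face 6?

For a Dirichlet(α) prior with multinomial counts c, the posterior is Dirichlet(α + c) componentwise.
Counts are posterior − prior componentwise: 21−10=11, 29−12=17, 21−9=12, 21−6=15, 19−11=8, 16−1=15.

counts (11, 17, 12, 15, 8, 15)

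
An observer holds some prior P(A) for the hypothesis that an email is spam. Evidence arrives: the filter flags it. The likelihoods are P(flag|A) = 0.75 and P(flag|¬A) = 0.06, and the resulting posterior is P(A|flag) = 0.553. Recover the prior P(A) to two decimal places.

In odds form, posterior odds = prior odds × likelihood ratio, so prior odds = posterior odds ÷ LR.
Posterior odds = 0.553/(1−0.553) = 1.2371. LR = 0.75/0.06 = 12.5000.
Prior odds = 1.2371/12.5000 = 0.0990, so P(A) = 0.0990/(1+0.0990) ≈ 0.09.

P(A) = 0.09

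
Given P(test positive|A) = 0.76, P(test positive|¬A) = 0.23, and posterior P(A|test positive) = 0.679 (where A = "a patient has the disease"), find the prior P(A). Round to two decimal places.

P(A) = 0.39

In odds form, posterior odds = prior odds × likelihood ratio, so prior odds = posterior odds ÷ LR.
Posterior odds = 0.679/(1−0.679) = 2.1153. LR = 0.76/0.23 = 3.3043.
Prior odds = 2.1153/3.3043 = 0.6402, so P(A) = 0.6402/(1+0.6402) ≈ 0.39.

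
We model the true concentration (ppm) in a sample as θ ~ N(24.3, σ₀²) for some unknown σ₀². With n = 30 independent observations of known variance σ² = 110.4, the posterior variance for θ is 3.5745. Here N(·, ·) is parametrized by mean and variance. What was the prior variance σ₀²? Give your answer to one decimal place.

σ₀² = 124.7

For the Normal–Normal model with known σ², precisions add: τ_n = τ₀ + n/σ².
So 1/σ₀² = 1/3.5745 − 30/110.4 = 0.279759 − 0.271739 = 0.008020.
Hence σ₀² = 1/0.008020 ≈ 124.7.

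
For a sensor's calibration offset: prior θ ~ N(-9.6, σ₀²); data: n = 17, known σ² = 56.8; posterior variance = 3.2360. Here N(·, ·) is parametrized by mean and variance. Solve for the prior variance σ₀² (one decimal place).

Posterior precision equals prior precision plus data precision: 1/σ_n² = 1/σ₀² + n/σ².
So 1/σ₀² = 1/3.2360 − 17/56.8 = 0.309023 − 0.299296 = 0.009727.
Hence σ₀² = 1/0.009727 ≈ 102.8.

σ₀² = 102.8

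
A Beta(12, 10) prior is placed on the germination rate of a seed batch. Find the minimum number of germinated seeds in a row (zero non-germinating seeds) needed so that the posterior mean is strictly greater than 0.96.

After k germinated seeds and 0 non-germinating seeds the posterior is Beta(12+k, 10), with mean (12+k)/(12+10+k).
Set (12+k)/(22+k) > 0.96 and solve: k > (0.96·22 − 12)/(1 − 0.96) = 228.000.
The smallest integer exceeding 228.000 is 229, and checking k=229: (241)/(251) = 0.9602 > 0.96.

k = 229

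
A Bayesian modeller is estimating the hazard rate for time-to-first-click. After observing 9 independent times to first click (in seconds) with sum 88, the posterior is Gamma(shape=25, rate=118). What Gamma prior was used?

Gamma(shape=16, rate=30)

For an exponential likelihood with a Gamma(α, β) prior on the rate, n observations with total T give posterior Gamma(α+n, β+T).
So α = 25 − 9 = 16 and β = 118 − 88 = 30.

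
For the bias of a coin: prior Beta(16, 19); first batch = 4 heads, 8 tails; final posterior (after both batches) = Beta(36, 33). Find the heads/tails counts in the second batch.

Because Beta–binomial updating is additive in the counts, the combined data contributed (α_post−α_prior, β_post−β_prior) successes and failures.
Total across both batches: 36−16=20 heads, 33−19=14 tails.
Subtract the first batch: 20−4=16 heads and 14−8=6 tails.

16 heads and 6 tails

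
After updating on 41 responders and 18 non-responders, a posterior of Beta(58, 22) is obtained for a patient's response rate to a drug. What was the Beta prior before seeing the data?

Beta(17, 4)

Beta is conjugate to the binomial likelihood: posterior = Beta(α+s, β+f).
So α = 58 − 41 = 17 and β = 22 − 18 = 4.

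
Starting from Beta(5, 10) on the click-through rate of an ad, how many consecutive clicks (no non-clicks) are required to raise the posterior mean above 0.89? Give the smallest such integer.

After k clicks and 0 non-clicks the posterior is Beta(5+k, 10), with mean (5+k)/(5+10+k).
Set (5+k)/(15+k) > 0.89 and solve: k > (0.89·15 − 5)/(1 − 0.89) = 75.909.
The smallest integer exceeding 75.909 is 76, and checking k=76: (81)/(91) = 0.8901 > 0.89.

k = 76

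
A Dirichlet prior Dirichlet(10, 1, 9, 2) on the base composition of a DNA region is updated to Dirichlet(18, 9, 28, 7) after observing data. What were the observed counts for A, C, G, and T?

counts (8, 8, 19, 5)

For a Dirichlet(α) prior with multinomial counts c, the posterior is Dirichlet(α + c) componentwise.
Counts are posterior − prior componentwise: 18−10=8, 9−1=8, 28−9=19, 7−2=5.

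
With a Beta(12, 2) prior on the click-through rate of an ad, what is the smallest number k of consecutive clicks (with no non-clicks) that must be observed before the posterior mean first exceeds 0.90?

After k clicks and 0 non-clicks the posterior is Beta(12+k, 2), with mean (12+k)/(12+2+k).
Set (12+k)/(14+k) > 0.90 and solve: k > (0.90·14 − 12)/(1 − 0.90) = 6.000.
The smallest integer exceeding 6.000 is 7.

k = 7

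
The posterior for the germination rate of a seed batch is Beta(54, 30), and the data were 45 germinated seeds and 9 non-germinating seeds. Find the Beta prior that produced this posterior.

A Beta(a, b) prior with s successes and f failures in binomial data gives a Beta(a+s, b+f) posterior.
So a = 54 − 45 = 9 and b = 30 − 9 = 21.

Beta(9, 21)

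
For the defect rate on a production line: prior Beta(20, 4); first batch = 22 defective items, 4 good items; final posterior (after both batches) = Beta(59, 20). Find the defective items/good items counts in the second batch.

17 defective items and 12 good items

Sequential conjugate updates are equivalent to a single update on the pooled data, so total successes = posterior α − prior α and total failures = posterior β − prior β.
Total across both batches: 59−20=39 defective items, 20−4=16 good items.
Subtract the first batch: 39−22=17 defective items and 16−4=12 good items.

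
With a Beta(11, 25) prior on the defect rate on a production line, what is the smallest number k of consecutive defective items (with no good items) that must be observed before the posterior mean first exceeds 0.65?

After k defective items and 0 good items the posterior is Beta(11+k, 25), with mean (11+k)/(11+25+k).
Set (11+k)/(36+k) > 0.65 and solve: k > (0.65·36 − 11)/(1 − 0.65) = 35.429.
The smallest integer exceeding 35.429 is 36.

k = 36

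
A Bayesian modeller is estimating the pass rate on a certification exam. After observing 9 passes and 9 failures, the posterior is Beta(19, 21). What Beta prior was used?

Beta(10, 12)

Under Beta–binomial conjugacy the posterior parameters are (a+s, b+f).
So a = 19 − 9 = 10 and b = 21 − 9 = 12.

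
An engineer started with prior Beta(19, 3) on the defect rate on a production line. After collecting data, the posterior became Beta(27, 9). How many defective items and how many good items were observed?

8 defective items and 6 good items

Under Beta–binomial conjugacy the posterior parameters are (a+s, b+f).
So s = 27 − 19 = 8 and f = 9 − 3 = 6.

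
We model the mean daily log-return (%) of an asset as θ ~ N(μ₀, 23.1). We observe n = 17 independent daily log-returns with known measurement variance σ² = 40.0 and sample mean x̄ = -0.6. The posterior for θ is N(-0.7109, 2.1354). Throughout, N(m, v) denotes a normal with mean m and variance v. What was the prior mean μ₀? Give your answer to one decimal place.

With known observation variance, the Normal–Normal posterior has precision τ_n = τ₀ + n/σ² and mean μ_n = (τ₀μ₀ + (n/σ²)x̄)/τ_n.
Here τ₀ = 1/23.1 = 0.043290 and τ_data = 17/40.0 = 0.425000, so τ_n = 0.468290.
Rearranging for μ₀: μ₀ = (μ_n·τ_n − τ_data·x̄)/τ₀ = (-0.7109·0.468290 − 0.425000·-0.6) / 0.043290 = -0.077907/0.043290 ≈ -1.8.

μ₀ = -1.8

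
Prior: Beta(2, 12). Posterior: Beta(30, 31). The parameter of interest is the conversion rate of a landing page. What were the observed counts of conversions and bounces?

28 conversions and 19 bounces

A Beta(α, β) prior with s successes and f failures in binomial data gives a Beta(α+s, β+f) posterior.
So s = 30 − 2 = 28 and f = 31 − 12 = 19.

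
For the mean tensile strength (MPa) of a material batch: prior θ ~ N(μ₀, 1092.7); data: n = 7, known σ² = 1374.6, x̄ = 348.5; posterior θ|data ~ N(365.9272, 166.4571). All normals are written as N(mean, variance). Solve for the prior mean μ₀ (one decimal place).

With known observation variance, the Normal–Normal posterior has precision τ_n = τ₀ + n/σ² and mean μ_n = (τ₀μ₀ + (n/σ²)x̄)/τ_n.
Here τ₀ = 1/1092.7 = 0.000915 and τ_data = 7/1374.6 = 0.005092, so τ_n = 0.006007.
Rearranging for μ₀: μ₀ = (μ_n·τ_n − τ_data·x̄)/τ₀ = (365.9272·0.006007 − 0.005092·348.5) / 0.000915 = 0.423563/0.000915 ≈ 462.9.

μ₀ = 462.9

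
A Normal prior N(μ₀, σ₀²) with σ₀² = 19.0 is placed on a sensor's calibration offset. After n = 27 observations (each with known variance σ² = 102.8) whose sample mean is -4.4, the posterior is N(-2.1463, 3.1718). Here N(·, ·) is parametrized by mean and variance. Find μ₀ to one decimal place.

μ₀ = 9.1

With known observation variance, the Normal–Normal posterior has precision τ_n = τ₀ + n/σ² and mean μ_n = (τ₀μ₀ + (n/σ²)x̄)/τ_n.
Here τ₀ = 1/19.0 = 0.052632 and τ_data = 27/102.8 = 0.262646, so τ_n = 0.315278.
Rearranging for μ₀: μ₀ = (μ_n·τ_n − τ_data·x̄)/τ₀ = (-2.1463·0.315278 − 0.262646·-4.4) / 0.052632 = 0.478961/0.052632 ≈ 9.1.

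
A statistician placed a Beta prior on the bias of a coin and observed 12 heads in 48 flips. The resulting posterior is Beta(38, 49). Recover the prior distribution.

A Beta(a, b) prior with s successes and f failures in binomial data gives a Beta(a+s, b+f) posterior.
Subtract the data counts: 38−12=26, 49−36=13.

Beta(26, 13)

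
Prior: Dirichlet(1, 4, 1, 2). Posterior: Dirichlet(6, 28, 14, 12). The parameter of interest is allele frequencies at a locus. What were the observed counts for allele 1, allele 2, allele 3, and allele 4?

For a Dirichlet(α) prior with multinomial counts c, the posterior is Dirichlet(α + c) componentwise.
Counts are posterior − prior componentwise: 6−1=5, 28−4=24, 14−1=13, 12−2=10.

counts (5, 24, 13, 10)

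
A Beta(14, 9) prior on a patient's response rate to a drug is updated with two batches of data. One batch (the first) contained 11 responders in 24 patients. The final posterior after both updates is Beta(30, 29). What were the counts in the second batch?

5 responders and 7 non-responders

Sequential conjugate updates are equivalent to a single update on the pooled data, so total successes = posterior α − prior α and total failures = posterior β − prior β.
Total across both batches: 30−14=16 responders, 29−9=20 non-responders.
Subtract the first batch: 16−11=5 responders and 20−13=7 non-responders.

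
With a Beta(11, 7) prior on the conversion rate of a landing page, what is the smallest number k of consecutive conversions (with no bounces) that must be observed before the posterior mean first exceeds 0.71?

k = 7

After k conversions and 0 bounces the posterior is Beta(11+k, 7), with mean (11+k)/(11+7+k).
Set (11+k)/(18+k) > 0.71 and solve: k > (0.71·18 − 11)/(1 − 0.71) = 6.138.
The smallest integer exceeding 6.138 is 7, and checking k=7: (18)/(25) = 0.7200 > 0.71.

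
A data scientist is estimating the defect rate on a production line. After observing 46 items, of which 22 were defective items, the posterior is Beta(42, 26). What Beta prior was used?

Under Beta–binomial conjugacy the posterior parameters are (α+s, β+f).
So α = 42 − 22 = 20 and β = 26 − 24 = 2.

Beta(20, 2)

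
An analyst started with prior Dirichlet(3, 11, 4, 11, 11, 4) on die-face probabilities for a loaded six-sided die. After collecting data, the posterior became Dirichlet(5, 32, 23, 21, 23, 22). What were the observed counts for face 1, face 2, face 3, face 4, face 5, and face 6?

For a Dirichlet(α) prior with multinomial counts c, the posterior is Dirichlet(α + c) componentwise.
Counts are posterior − prior componentwise: 5−3=2, 32−11=21, 23−4=19, 21−11=10, 23−11=12, 22−4=18.

counts (2, 21, 19, 10, 12, 18)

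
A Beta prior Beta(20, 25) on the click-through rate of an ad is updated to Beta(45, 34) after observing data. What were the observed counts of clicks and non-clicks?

Beta is conjugate to the binomial likelihood: posterior = Beta(α+s, β+f).
So s = 45 − 20 = 25 and f = 34 − 25 = 9.

25 clicks and 9 non-clicks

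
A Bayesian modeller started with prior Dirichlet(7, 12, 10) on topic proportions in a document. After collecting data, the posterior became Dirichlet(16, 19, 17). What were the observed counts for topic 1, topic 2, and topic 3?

counts (9, 7, 7)

For a Dirichlet(α) prior with multinomial counts c, the posterior is Dirichlet(α + c) componentwise.
Counts are posterior − prior componentwise: 16−7=9, 19−12=7, 17−10=7.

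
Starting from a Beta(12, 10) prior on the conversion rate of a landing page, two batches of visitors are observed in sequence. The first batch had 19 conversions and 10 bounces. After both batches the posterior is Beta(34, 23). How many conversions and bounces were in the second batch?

3 conversions and 3 bounces

Because Beta–binomial updating is additive in the counts, the combined data contributed (α_post−α_prior, β_post−β_prior) successes and failures.
Total across both batches: 34−12=22 conversions, 23−10=13 bounces.
Subtract the first batch: 22−19=3 conversions and 13−10=3 bounces.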